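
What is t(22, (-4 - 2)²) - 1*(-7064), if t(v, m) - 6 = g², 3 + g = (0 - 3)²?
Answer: 7106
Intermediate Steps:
g = 6 (g = -3 + (0 - 3)² = -3 + (-3)² = -3 + 9 = 6)
t(v, m) = 42 (t(v, m) = 6 + 6² = 6 + 36 = 42)
t(22, (-4 - 2)²) - 1*(-7064) = 42 - 1*(-7064) = 42 + 7064 = 7106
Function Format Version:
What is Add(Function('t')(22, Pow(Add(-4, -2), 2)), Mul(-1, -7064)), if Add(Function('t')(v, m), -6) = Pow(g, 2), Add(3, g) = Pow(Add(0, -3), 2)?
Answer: 7106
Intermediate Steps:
g = 6 (g = Add(-3, Pow(Add(0, -3), 2)) = Add(-3, Pow(-3, 2)) = Add(-3, 9) = 6)
Function('t')(v, m) = 42 (Function('t')(v, m) = Add(6, Pow(6, 2)) = Add(6, 36) = 42)
Add(Function('t')(22, Pow(Add(-4, -2), 2)), Mul(-1, -7064)) = Add(42, Mul(-1, -7064)) = Add(42, 7064) = 7106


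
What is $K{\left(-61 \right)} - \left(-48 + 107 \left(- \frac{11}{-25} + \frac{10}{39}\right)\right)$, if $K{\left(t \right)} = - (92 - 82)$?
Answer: $- \frac{35603}{975} \approx -36.516$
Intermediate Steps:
$K{\left(t \right)} = -10$ ($K{\left(t \right)} = - (92 - 82) = \left(-1\right) 10 = -10$)
$K{\left(-61 \right)} - \left(-48 + 107 \left(- \frac{11}{-25} + \frac{10}{39}\right)\right) = -10 - \left(-48 + 107 \left(- \frac{11}{-25} + \frac{10}{39}\right)\right) = -10 - \left(-48 + 107 \left(\left(-11\right) \left(- \frac{1}{25}\right) + 10 \cdot \frac{1}{39}\right)\right) = -10 - \left(-48 + 107 \left(\frac{11}{25} + \frac{10}{39}\right)\right) = -10 - \left(-48 + 107 \cdot \frac{679}{975}\right) = -10 - \left(-48 + \frac{72653}{975}\right) = -10 - \frac{25853}{975} = - \frac{35603}{975}$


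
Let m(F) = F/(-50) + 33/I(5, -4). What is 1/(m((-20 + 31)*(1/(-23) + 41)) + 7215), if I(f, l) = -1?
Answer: 575/4124469 ≈ 0.00013941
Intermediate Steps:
m(F) = -33 - F/50 (m(F) = F/(-50) + 33/(-1) = F*(-1/50) + 33*(-1) = -F/50 - 33 = -33 - F/50)
1/(m((-20 + 31)*(1/(-23) + 41)) + 7215) = 1/((-33 - (-20 + 31)*(1/(-23) + 41)/50) + 7215) = 1/((-33 - 11*(-1/23 + 41)/50) + 7215) = 1/((-33 - 11*942/(50*23)) + 7215) = 1/((-33 - 1/50*10362/23) + 7215) = 1/((-33 - 5181/575) + 7215) = 1/(-24156/575 + 7215) = 1/(4124469/575) = 575/4124469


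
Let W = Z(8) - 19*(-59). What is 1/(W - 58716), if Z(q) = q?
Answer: -1/57587 ≈ -1.7365e-5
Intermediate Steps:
W = 1129 (W = 8 - 19*(-59) = 8 + 1121 = 1129)
1/(W - 58716) = 1/(1129 - 58716) = 1/(-57587) = -1/57587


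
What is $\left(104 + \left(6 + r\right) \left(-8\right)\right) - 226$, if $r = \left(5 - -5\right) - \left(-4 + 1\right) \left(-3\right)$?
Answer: $-178$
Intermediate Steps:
$r = 1$ ($r = \left(5 + 5\right) - \left(-3\right) \left(-3\right) = 10 - 9 = 1$)
$\left(104 + \left(6 + r\right) \left(-8\right)\right) - 226 = \left(104 + \left(6 + 1\right) \left(-8\right)\right) - 226 = \left(104 + 7 \left(-8\right)\right) - 226 = \left(104 - 56\right) - 226 = 48 - 226 = -178$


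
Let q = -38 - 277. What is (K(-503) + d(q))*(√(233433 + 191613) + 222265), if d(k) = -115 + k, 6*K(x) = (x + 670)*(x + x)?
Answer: -18957204115/3 - 85291*√425046/3 ≈ -6.3376e+9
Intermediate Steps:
q = -315
K(x) = x*(670 + x)/3 (K(x) = ((x + 670)*(x + x))/6 = ((670 + x)*(2*x))/6 = (2*x*(670 + x))/6 = x*(670 + x)/3)
(K(-503) + d(q))*(√(233433 + 191613) + 222265) = ((⅓)*(-503)*(670 - 503) + (-115 - 315))*(√(233433 + 191613) + 222265) = ((⅓)*(-503)*167 - 430)*(√425046 + 222265) = (-84001/3 - 430)*(222265 + √425046) = -85291*(222265 + √425046)/3 = -18957204115/3 - 85291*√425046/3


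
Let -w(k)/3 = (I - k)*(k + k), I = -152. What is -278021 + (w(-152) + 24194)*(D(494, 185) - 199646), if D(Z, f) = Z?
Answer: -4818561509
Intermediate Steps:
w(k) = -6*k*(-152 - k) (w(k) = -3*(-152 - k)*(k + k) = -3*(-152 - k)*2*k = -6*k*(-152 - k))
-278021 + (w(-152) + 24194)*(D(494, 185) - 199646) = -278021 + (6*(-152)*(152 - 152) + 24194)*(494 - 199646) = -278021 + (6*(-152)*0 + 24194)*(-199152) = -278021 + (0 + 24194)*(-199152) = -278021 + 24194*(-199152) = -278021 - 4818283488 = -4818561509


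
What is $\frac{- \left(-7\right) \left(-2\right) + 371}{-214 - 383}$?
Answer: $- \frac{119}{199} \approx -0.59799$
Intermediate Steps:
$\frac{- \left(-7\right) \left(-2\right) + 371}{-214 - 383} = \frac{\left(-1\right) 14 + 371}{-597} = \left(-14 + 371\right) \left(- \frac{1}{597}\right) = 357 \left(- \frac{1}{597}\right) = - \frac{119}{199}$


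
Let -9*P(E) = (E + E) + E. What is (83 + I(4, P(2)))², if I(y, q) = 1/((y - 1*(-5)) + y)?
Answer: 1166400/169 ≈ 6901.8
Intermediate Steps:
P(E) = -E/3 (P(E) = -((E + E) + E)/9 = -(2*E + E)/9 = -E/3)
I(y, q) = 1/(5 + 2*y) (I(y, q) = 1/((y + 5) + y) = 1/((5 + y) + y) = 1/(5 + 2*y))
(83 + I(4, P(2)))² = (83 + 1/(5 + 2*4))² = (83 + 1/(5 + 8))² = (83 + 1/13)² = (1080/13)² = 1166400/169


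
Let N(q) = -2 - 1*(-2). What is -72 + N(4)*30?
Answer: -72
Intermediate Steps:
N(q) = 0 (N(q) = -2 + 2 = 0)
-72 + N(4)*30 = -72 + 0*30 = -72 + 0 = -72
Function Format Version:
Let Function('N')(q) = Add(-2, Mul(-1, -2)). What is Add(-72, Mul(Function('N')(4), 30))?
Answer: -72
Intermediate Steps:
Function('N')(q) = 0 (Function('N')(q) = Add(-2, 2) = 0)
Add(-72, Mul(Function('N')(4), 30)) = Add(-72, Mul(0, 30)) = Add(-72, 0) = -72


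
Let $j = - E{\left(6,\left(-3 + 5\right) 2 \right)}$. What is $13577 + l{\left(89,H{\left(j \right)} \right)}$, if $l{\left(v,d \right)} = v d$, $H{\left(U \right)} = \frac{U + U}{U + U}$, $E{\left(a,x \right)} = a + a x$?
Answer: $13666$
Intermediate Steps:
$j = -30$ ($j = - 6 \left(1 + \left(-3 + 5\right) 2\right) = - 6 \left(1 + 2 \cdot 2\right) = - 6 \left(1 + 4\right) = - 6 \cdot 5 = \left(-1\right) 30 = -30$)
$H{\left(U \right)} = 1$ ($H{\left(U \right)} = \frac{2 U}{2 U} = 2 U \frac{1}{2 U} = 1$)
$l{\left(v,d \right)} = d v$
$13577 + l{\left(89,H{\left(j \right)} \right)} = 13577 + 1 \cdot 89 = 13577 + 89 = 13666$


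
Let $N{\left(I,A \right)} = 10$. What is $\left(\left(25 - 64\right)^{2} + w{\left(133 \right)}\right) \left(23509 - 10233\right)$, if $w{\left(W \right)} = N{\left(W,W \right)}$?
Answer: $20325556$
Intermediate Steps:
$w{\left(W \right)} = 10$
$\left(\left(25 - 64\right)^{2} + w{\left(133 \right)}\right) \left(23509 - 10233\right) = \left(\left(25 - 64\right)^{2} + 10\right) \left(23509 - 10233\right) = \left(\left(-39\right)^{2} + 10\right) 13276 = \left(1521 + 10\right) 13276 = 1531 \cdot 13276 = 20325556$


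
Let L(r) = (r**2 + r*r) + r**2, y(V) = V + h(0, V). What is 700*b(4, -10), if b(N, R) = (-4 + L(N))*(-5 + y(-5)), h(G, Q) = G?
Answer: -308000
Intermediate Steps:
y(V) = V (y(V) = V + 0 = V)
L(r) = 3*r**2 (L(r) = (r**2 + r**2) + r**2 = 2*r**2 + r**2 = 3*r**2)
b(N, R) = 40 - 30*N**2 (b(N, R) = (-4 + 3*N**2)*(-5 - 5) = (-4 + 3*N**2)*(-10) = 40 - 30*N**2)
700*b(4, -10) = 700*(40 - 30*4**2) = 700*(40 - 30*16) = 700*(40 - 480) = 700*(-440) = -308000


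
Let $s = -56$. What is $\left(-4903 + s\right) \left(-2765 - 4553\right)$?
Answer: $36289962$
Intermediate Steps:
$\left(-4903 + s\right) \left(-2765 - 4553\right) = \left(-4903 - 56\right) \left(-2765 - 4553\right) = \left(-4959\right) \left(-7318\right) = 36289962$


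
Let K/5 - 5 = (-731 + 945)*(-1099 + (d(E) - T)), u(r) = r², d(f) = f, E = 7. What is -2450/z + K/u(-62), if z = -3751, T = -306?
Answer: -101456595/465124 ≈ -218.13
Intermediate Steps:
K = -840995 (K = 25 + 5*((-731 + 945)*(-1099 + (7 - 1*(-306)))) = 25 + 5*(214*(-1099 + (7 + 306))) = 25 + 5*(214*(-1099 + 313)) = 25 + 5*(214*(-786)) = 25 + 5*(-168204) = 25 - 841020 = -840995)
-2450/z + K/u(-62) = -2450/(-3751) - 840995/((-62)²) = -2450*(-1/3751) - 840995/3844 = 2450/3751 - 840995*1/3844 = 2450/3751 - 840995/3844 = -101456595/465124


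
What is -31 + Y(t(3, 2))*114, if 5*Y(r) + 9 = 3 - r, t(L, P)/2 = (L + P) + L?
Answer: -2663/5 ≈ -532.60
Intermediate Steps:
t(L, P) = 2*P + 4*L (t(L, P) = 2*((L + P) + L) = 2*(P + 2*L) = 2*P + 4*L)
Y(r) = -6/5 - r/5 (Y(r) = -9/5 + (3 - r)/5 = -9/5 + (3/5 - r/5) = -6/5 - r/5)
-31 + Y(t(3, 2))*114 = -31 + (-6/5 - (2*2 + 4*3)/5)*114 = -31 + (-6/5 - (4 + 12)/5)*114 = -31 + (-6/5 - 1/5*16)*114 = -31 + (-6/5 - 16/5)*114 = -31 - 22/5*114 = -31 - 2508/5 = -2663/5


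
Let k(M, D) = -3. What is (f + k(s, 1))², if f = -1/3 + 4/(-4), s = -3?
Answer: 169/9 ≈ 18.778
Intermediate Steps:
f = -4/3 (f = -1*⅓ + 4*(-¼) = -⅓ - 1 = -4/3 ≈ -1.3333)
(f + k(s, 1))² = (-4/3 - 3)² = (-13/3)² = 169/9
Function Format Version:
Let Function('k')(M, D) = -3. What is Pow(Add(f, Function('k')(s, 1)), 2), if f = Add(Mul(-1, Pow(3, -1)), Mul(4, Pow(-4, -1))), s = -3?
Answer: Rational(169, 9) ≈ 18.778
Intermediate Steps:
f = Rational(-4, 3) (f = Add(Mul(-1, Rational(1, 3)), Mul(4, Rational(-1, 4))) = Add(Rational(-1, 3), -1) = Rational(-4, 3) ≈ -1.3333)
Pow(Add(f, Function('k')(s, 1)), 2) = Pow(Add(Rational(-4, 3), -3), 2) = Pow(Rational(-13, 3), 2) = Rational(169, 9)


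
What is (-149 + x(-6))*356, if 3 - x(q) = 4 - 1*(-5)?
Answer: -55180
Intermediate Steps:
x(q) = -6 (x(q) = 3 - (4 - 1*(-5)) = 3 - (4 + 5) = 3 - 1*9 = 3 - 9 = -6)
(-149 + x(-6))*356 = (-149 - 6)*356 = -155*356 = -55180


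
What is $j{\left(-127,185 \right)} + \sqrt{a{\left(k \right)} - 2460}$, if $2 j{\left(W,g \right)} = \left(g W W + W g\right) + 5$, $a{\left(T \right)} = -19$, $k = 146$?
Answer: $\frac{2960375}{2} + i \sqrt{2479} \approx 1.4802 \cdot 10^{6} + 49.79 i$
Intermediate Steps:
$j{\left(W,g \right)} = \frac{5}{2} + \frac{W g}{2} + \frac{g W^{2}}{2}$ ($j{\left(W,g \right)} = \frac{\left(g W W + W g\right) + 5}{2} = \frac{\left(W g W + W g\right) + 5}{2} = \frac{\left(g W^{2} + W g\right) + 5}{2} = \frac{\left(W g + g W^{2}\right) + 5}{2} = \frac{5 + W g + g W^{2}}{2} = \frac{5}{2} + \frac{W g}{2} + \frac{g W^{2}}{2}$)
$j{\left(-127,185 \right)} + \sqrt{a{\left(k \right)} - 2460} = \left(\frac{5}{2} + \frac{1}{2} \left(-127\right) 185 + \frac{1}{2} \cdot 185 \left(-127\right)^{2}\right) + \sqrt{-19 - 2460} = \left(\frac{5}{2} - \frac{23495}{2} + \frac{1}{2} \cdot 185 \cdot 16129\right) + \sqrt{-2479} = \left(\frac{5}{2} - \frac{23495}{2} + \frac{2983865}{2}\right) + i \sqrt{2479} = \frac{2960375}{2} + i \sqrt{2479}$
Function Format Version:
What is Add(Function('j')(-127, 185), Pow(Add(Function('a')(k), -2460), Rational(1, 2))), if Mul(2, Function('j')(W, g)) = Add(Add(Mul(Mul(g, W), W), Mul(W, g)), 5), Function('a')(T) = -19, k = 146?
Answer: Add(Rational(2960375, 2), Mul(I, Pow(2479, Rational(1, 2)))) ≈ Add(1.4802e+6, Mul(49.790, I))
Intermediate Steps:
Function('j')(W, g) = Add(Rational(5, 2), Mul(Rational(1, 2), W, g), Mul(Rational(1, 2), g, Pow(W, 2))) (Function('j')(W, g) = Mul(Rational(1, 2), Add(Add(Mul(Mul(g, W), W), Mul(W, g)), 5)) = Mul(Rational(1, 2), Add(Add(Mul(Mul(W, g), W), Mul(W, g)), 5)) = Mul(Rational(1, 2), Add(Add(Mul(g, Pow(W, 2)), Mul(W, g)), 5)) = Mul(Rational(1, 2), Add(Add(Mul(W, g), Mul(g, Pow(W, 2))), 5)) = Mul(Rational(1, 2), Add(5, Mul(W, g), Mul(g, Pow(W, 2)))) = Add(Rational(5, 2), Mul(Rational(1, 2), W, g), Mul(Rational(1, 2), g, Pow(W, 2))))
Add(Function('j')(-127, 185), Pow(Add(Function('a')(k), -2460), Rational(1, 2))) = Add(Add(Rational(5, 2), Mul(Rational(1, 2), -127, 185), Mul(Rational(1, 2), 185, Pow(-127, 2))), Pow(Add(-19, -2460), Rational(1, 2))) = Add(Add(Rational(5, 2), Rational(-23495, 2), Mul(Rational(1, 2), 185, 16129)), Pow(-2479, Rational(1, 2))) = Add(Add(Rational(5, 2), Rational(-23495, 2), Rational(2983865, 2)), Mul(I, Pow(2479, Rational(1, 2)))) = Add(Rational(2960375, 2), Mul(I, Pow(2479, Rational(1, 2))))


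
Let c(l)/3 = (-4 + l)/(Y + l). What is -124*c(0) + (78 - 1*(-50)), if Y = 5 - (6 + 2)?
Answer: -368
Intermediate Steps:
Y = -3 (Y = 5 - 1*8 = 5 - 8 = -3)
c(l) = 3*(-4 + l)/(-3 + l) (c(l) = 3*((-4 + l)/(-3 + l)) = 3*(-4 + l)/(-3 + l))
-124*c(0) + (78 - 1*(-50)) = -372*(-4 + 0)/(-3 + 0) + (78 - 1*(-50)) = -372*(-4)/(-3) + (78 + 50) = -372*(-1)*(-4)/3 + 128 = -124*4 + 128 = -496 + 128 = -368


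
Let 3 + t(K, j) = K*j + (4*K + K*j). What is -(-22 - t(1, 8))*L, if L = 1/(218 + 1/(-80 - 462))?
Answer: 7046/39385 ≈ 0.17890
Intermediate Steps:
t(K, j) = -3 + 4*K + 2*K*j (t(K, j) = -3 + (K*j + (4*K + K*j)) = -3 + (4*K + 2*K*j) = -3 + 4*K + 2*K*j)
L = 542/118155 (L = 1/(218 + 1/(-542)) = 1/(218 - 1/542) = 1/(118155/542) = 542/118155 ≈ 0.0045872)
-(-22 - t(1, 8))*L = -(-22 - (-3 + 4*1 + 2*1*8))*542/118155 = -(-22 - (-3 + 4 + 16))*542/118155 = -(-22 - 1*17)*542/118155 = -(-22 - 17)*542/118155 = -(-39)*542/118155 = -1*(-7046/39385) = 7046/39385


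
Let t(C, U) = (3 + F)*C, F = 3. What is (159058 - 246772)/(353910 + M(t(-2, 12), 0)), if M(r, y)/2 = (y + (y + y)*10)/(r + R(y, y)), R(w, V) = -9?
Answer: -14619/58985 ≈ -0.24784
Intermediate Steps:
t(C, U) = 6*C (t(C, U) = (3 + 3)*C = 6*C)
M(r, y) = 42*y/(-9 + r) (M(r, y) = 2*((y + (y + y)*10)/(r - 9)) = 2*((y + (2*y)*10)/(-9 + r)) = 2*((y + 20*y)/(-9 + r)) = 2*((21*y)/(-9 + r)) = 2*(21*y/(-9 + r)) = 42*y/(-9 + r))
(159058 - 246772)/(353910 + M(t(-2, 12), 0)) = (159058 - 246772)/(353910 + 42*0/(-9 + 6*(-2))) = -87714/(353910 + 42*0/(-9 - 12)) = -87714/(353910 + 42*0/(-21)) = -87714/(353910 + 42*0*(-1/21)) = -87714/(353910 + 0) = -87714/353910 = -87714*1/353910 = -14619/58985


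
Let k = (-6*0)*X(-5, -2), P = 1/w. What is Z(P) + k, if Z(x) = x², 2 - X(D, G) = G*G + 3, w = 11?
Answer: 1/121 ≈ 0.0082645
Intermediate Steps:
X(D, G) = -1 - G² (X(D, G) = 2 - (G*G + 3) = 2 - (G² + 3) = 2 - (3 + G²) = 2 + (-3 - G²) = -1 - G²)
P = 1/11 ≈ 0.090909
k = 0 (k = (-6*0)*(-1 - 1*(-2)²) = 0*(-1 - 1*4) = 0*(-1 - 4) = 0*(-5) = 0)
Z(P) + k = (1/11)² + 0 = 1/121 + 0 = 1/121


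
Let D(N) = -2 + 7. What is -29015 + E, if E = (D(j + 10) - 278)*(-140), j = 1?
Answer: 9205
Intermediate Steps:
D(N) = 5
E = 38220 (E = (5 - 278)*(-140) = -273*(-140) = 38220)
-29015 + E = -29015 + 38220 = 9205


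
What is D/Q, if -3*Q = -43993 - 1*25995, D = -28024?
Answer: -21018/17497 ≈ -1.2012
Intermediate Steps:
Q = 69988/3 (Q = -(-43993 - 1*25995)/3 = -(-43993 - 25995)/3 = -1/3*(-69988) = 69988/3 ≈ 23329.)
D/Q = -28024/69988/3 = -28024*3/69988 = -21018/17497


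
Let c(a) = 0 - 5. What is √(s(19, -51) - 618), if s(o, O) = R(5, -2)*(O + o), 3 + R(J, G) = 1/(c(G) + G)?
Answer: I*√25354/7 ≈ 22.747*I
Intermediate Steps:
c(a) = -5
R(J, G) = -3 + 1/(-5 + G)
s(o, O) = -22*O/7 - 22*o/7 (s(o, O) = ((16 - 3*(-2))/(-5 - 2))*(O + o) = ((16 + 6)/(-7))*(O + o) = (-⅐*22)*(O + o) = -22*(O + o)/7 = -22*O/7 - 22*o/7)
√(s(19, -51) - 618) = √((-22/7*(-51) - 22/7*19) - 618) = √((1122/7 - 418/7) - 618) = √(704/7 - 618) = √(-3622/7) = I*√25354/7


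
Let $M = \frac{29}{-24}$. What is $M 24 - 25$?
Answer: $-54$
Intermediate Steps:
$M = - \frac{29}{24}$ ($M = 29 \left(- \frac{1}{24}\right) = - \frac{29}{24} \approx -1.2083$)
$M 24 - 25 = \left(- \frac{29}{24}\right) 24 - 25 = -29 - 25 = -54$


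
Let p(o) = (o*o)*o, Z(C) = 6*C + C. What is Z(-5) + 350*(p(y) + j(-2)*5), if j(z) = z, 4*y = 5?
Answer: -91245/32 ≈ -2851.4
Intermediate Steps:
y = 5/4 (y = (1/4)*5 = 5/4 ≈ 1.2500)
Z(C) = 7*C
p(o) = o**3 (p(o) = o**2*o = o**3)
Z(-5) + 350*(p(y) + j(-2)*5) = 7*(-5) + 350*((5/4)**3 - 2*5) = -35 + 350*(125/64 - 10) = -35 + 350*(-515/64) = -35 - 90125/32 = -91245/32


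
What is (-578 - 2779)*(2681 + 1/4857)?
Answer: -14571190542/1619 ≈ -9.0001e+6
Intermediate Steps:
(-578 - 2779)*(2681 + 1/4857) = -3357*(2681 + 1/4857) = -3357*13021618/4857 = -14571190542/1619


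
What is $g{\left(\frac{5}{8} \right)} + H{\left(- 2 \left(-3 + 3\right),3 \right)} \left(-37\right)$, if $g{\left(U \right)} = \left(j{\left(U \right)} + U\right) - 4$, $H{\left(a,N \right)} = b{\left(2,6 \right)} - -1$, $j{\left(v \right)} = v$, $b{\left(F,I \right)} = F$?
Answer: $- \frac{455}{4} \approx -113.75$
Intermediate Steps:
$H{\left(a,N \right)} = 3$ ($H{\left(a,N \right)} = 2 - -1 = 2 + 1 = 3$)
$g{\left(U \right)} = -4 + 2 U$ ($g{\left(U \right)} = \left(U + U\right) - 4 = 2 U - 4 = -4 + 2 U$)
$g{\left(\frac{5}{8} \right)} + H{\left(- 2 \left(-3 + 3\right),3 \right)} \left(-37\right) = \left(-4 + 2 \cdot \frac{5}{8}\right) + 3 \left(-37\right) = \left(-4 + 2 \cdot 5 \cdot \frac{1}{8}\right) - 111 = \left(-4 + 2 \cdot \frac{5}{8}\right) - 111 = \left(-4 + \frac{5}{4}\right) - 111 = - \frac{11}{4} - 111 = - \frac{455}{4}$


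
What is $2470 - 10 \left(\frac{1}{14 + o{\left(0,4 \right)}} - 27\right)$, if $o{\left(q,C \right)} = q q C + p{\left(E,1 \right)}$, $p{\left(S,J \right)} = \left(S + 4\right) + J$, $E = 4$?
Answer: $\frac{63010}{23} \approx 2739.6$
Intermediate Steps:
$p{\left(S,J \right)} = 4 + J + S$ ($p{\left(S,J \right)} = \left(4 + S\right) + J = 4 + J + S$)
$o{\left(q,C \right)} = 9 + C q^{2}$ ($o{\left(q,C \right)} = q q C + \left(4 + 1 + 4\right) = q^{2} C + 9 = C q^{2} + 9 = 9 + C q^{2}$)
$2470 - 10 \left(\frac{1}{14 + o{\left(0,4 \right)}} - 27\right) = 2470 - 10 \left(\frac{1}{14 + \left(9 + 4 \cdot 0^{2}\right)} - 27\right) = 2470 - 10 \left(\frac{1}{14 + \left(9 + 4 \cdot 0\right)} - 27\right) = 2470 - 10 \left(\frac{1}{14 + \left(9 + 0\right)} - 27\right) = 2470 - 10 \left(\frac{1}{14 + 9} - 27\right) = 2470 - 10 \left(\frac{1}{23} - 27\right) = 2470 - 10 \left(- \frac{620}{23}\right) = 2470 - - \frac{6200}{23} = 2470 + \frac{6200}{23} = \frac{63010}{23}$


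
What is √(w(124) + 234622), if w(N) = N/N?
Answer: 101*√23 ≈ 484.38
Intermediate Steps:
w(N) = 1
√(w(124) + 234622) = √(1 + 234622) = √234623 = 101*√23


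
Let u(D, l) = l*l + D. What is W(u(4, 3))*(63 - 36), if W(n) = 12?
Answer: 324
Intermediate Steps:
u(D, l) = D + l**2 (u(D, l) = l**2 + D = D + l**2)
W(u(4, 3))*(63 - 36) = 12*(63 - 36) = 12*27 = 324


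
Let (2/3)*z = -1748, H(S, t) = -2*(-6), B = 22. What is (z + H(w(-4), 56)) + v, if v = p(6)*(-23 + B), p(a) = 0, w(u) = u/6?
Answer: -2610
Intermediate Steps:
w(u) = u/6 (w(u) = u*(⅙) = u/6)
H(S, t) = 12
z = -2622 (z = (3/2)*(-1748) = -2622)
v = 0 (v = 0*(-23 + 22) = 0*(-1) = 0)
(z + H(w(-4), 56)) + v = (-2622 + 12) + 0 = -2610 + 0 = -2610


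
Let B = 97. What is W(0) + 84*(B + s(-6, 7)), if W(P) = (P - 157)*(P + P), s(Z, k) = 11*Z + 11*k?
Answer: 9072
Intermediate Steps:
W(P) = 2*P*(-157 + P) (W(P) = (-157 + P)*(2*P) = 2*P*(-157 + P))
W(0) + 84*(B + s(-6, 7)) = 2*0*(-157 + 0) + 84*(97 + (11*(-6) + 11*7)) = 2*0*(-157) + 84*(97 + (-66 + 77)) = 0 + 84*(97 + 11) = 0 + 84*108 = 0 + 9072 = 9072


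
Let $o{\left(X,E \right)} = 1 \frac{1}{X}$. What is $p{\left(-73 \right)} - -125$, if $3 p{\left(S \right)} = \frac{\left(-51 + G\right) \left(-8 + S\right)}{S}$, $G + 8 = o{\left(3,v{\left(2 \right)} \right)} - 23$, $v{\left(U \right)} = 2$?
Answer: $\frac{6920}{73} \approx 94.795$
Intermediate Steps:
$o{\left(X,E \right)} = \frac{1}{X}$
$G = - \frac{92}{3}$ ($G = -8 + \left(\frac{1}{3} - 23\right) = -8 - \frac{68}{3} = - \frac{92}{3} \approx -30.667$)
$p{\left(S \right)} = \frac{\frac{1960}{3} - \frac{245 S}{3}}{3 S}$ ($p{\left(S \right)} = \frac{\left(-51 - \frac{92}{3}\right) \left(-8 + S\right) \frac{1}{S}}{3} = \frac{- \frac{245 \left(-8 + S\right)}{3} \frac{1}{S}}{3} = \frac{\left(\frac{1960}{3} - \frac{245 S}{3}\right) \frac{1}{S}}{3} = \frac{\frac{1}{S} \left(\frac{1960}{3} - \frac{245 S}{3}\right)}{3} = \frac{\frac{1960}{3} - \frac{245 S}{3}}{3 S}$)
$p{\left(-73 \right)} - -125 = \frac{245 \left(8 - -73\right)}{9 \left(-73\right)} - -125 = \frac{245}{9} \left(- \frac{1}{73}\right) \left(8 + 73\right) + 125 = \frac{245}{9} \left(- \frac{1}{73}\right) 81 + 125 = - \frac{2205}{73} + 125 = \frac{6920}{73}$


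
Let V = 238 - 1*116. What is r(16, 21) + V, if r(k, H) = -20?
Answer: 102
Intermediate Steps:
V = 122 (V = 238 - 116 = 122)
r(16, 21) + V = -20 + 122 = 102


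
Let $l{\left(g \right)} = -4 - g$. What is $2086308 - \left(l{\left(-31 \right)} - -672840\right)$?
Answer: $1413441$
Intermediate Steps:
$2086308 - \left(l{\left(-31 \right)} - -672840\right) = 2086308 - \left(\left(-4 - -31\right) - -672840\right) = 2086308 - \left(\left(-4 + 31\right) + 672840\right) = 2086308 - \left(27 + 672840\right) = 2086308 - 672867 = 1413441$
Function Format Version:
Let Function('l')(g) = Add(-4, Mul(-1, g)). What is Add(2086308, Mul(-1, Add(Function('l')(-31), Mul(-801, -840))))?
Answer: 1413441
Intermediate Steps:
Add(2086308, Mul(-1, Add(Function('l')(-31), Mul(-801, -840)))) = Add(2086308, Mul(-1, Add(Add(-4, Mul(-1, -31)), Mul(-801, -840)))) = Add(2086308, Mul(-1, Add(Add(-4, 31), 672840))) = Add(2086308, Mul(-1, Add(27, 672840))) = Add(2086308, Mul(-1, 672867)) = Add(2086308, -672867) = 1413441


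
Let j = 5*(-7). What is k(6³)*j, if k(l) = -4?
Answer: 140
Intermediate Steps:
j = -35
k(6³)*j = -4*(-35) = 140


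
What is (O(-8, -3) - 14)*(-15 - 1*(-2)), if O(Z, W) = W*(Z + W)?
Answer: -247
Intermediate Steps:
O(Z, W) = W*(W + Z)
(O(-8, -3) - 14)*(-15 - 1*(-2)) = (-3*(-3 - 8) - 14)*(-15 - 1*(-2)) = (-3*(-11) - 14)*(-15 + 2) = (33 - 14)*(-13) = 19*(-13) = -247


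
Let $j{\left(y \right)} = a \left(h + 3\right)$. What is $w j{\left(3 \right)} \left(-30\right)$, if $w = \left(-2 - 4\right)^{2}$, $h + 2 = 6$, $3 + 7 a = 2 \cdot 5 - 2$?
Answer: $-5400$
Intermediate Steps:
$a = \frac{5}{7}$ ($a = - \frac{3}{7} + \frac{2 \cdot 5 - 2}{7} = - \frac{3}{7} + \frac{10 - 2}{7} = - \frac{3}{7} + \frac{1}{7} \cdot 8 = - \frac{3}{7} + \frac{8}{7} = \frac{5}{7} \approx 0.71429$)
$h = 4$ ($h = -2 + 6 = 4$)
$w = 36$ ($w = \left(-6\right)^{2} = 36$)
$j{\left(y \right)} = 5$ ($j{\left(y \right)} = \frac{5 \left(4 + 3\right)}{7} = \frac{5}{7} \cdot 7 = 5$)
$w j{\left(3 \right)} \left(-30\right) = 36 \cdot 5 \left(-30\right) = 180 \left(-30\right) = -5400$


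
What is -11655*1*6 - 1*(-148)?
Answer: -69782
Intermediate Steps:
-11655*1*6 - 1*(-148) = -11655*6 + 148 = -555*126 + 148 = -69930 + 148 = -69782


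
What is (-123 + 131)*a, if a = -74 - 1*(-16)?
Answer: -464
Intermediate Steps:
a = -58 (a = -74 + 16 = -58)
(-123 + 131)*a = (-123 + 131)*(-58) = 8*(-58) = -464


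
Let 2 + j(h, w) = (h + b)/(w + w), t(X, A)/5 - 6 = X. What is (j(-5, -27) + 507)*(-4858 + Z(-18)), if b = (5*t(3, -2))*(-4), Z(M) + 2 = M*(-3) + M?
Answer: -7550900/3 ≈ -2.5170e+6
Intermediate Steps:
t(X, A) = 30 + 5*X
Z(M) = -2 - 2*M (Z(M) = -2 + (M*(-3) + M) = -2 + (-3*M + M) = -2 - 2*M)
b = -900 (b = (5*(30 + 5*3))*(-4) = (5*(30 + 15))*(-4) = (5*45)*(-4) = 225*(-4) = -900)
j(h, w) = -2 + (-900 + h)/(2*w) (j(h, w) = -2 + (h - 900)/(w + w) = -2 + (-900 + h)/((2*w)) = -2 + (-900 + h)*(1/(2*w)) = -2 + (-900 + h)/(2*w))
(j(-5, -27) + 507)*(-4858 + Z(-18)) = ((½)*(-900 - 5 - 4*(-27))/(-27) + 507)*(-4858 + (-2 - 2*(-18))) = ((½)*(-1/27)*(-900 - 5 + 108) + 507)*(-4858 + (-2 + 36)) = ((½)*(-1/27)*(-797) + 507)*(-4858 + 34) = (797/54 + 507)*(-4824) = (28175/54)*(-4824) = -7550900/3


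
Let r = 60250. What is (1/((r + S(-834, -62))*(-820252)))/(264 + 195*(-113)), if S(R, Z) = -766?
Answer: 1/1062247801073328 ≈ 9.4140e-16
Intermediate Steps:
(1/((r + S(-834, -62))*(-820252)))/(264 + 195*(-113)) = (1/((60250 - 766)*(-820252)))/(264 + 195*(-113)) = (-1/820252/59484)/(264 - 22035) = ((1/59484)*(-1/820252))/(-21771) = -1/48791869968*(-1/21771) = 1/1062247801073328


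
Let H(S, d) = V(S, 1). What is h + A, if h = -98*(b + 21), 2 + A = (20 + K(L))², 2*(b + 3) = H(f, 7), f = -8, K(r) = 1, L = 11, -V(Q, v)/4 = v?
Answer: -1129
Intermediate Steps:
V(Q, v) = -4*v
H(S, d) = -4 (H(S, d) = -4*1 = -4)
b = -5 (b = -3 + (½)*(-4) = -3 - 2 = -5)
A = 439 (A = -2 + (20 + 1)² = -2 + 21² = -2 + 441 = 439)
h = -1568 (h = -98*(-5 + 21) = -98*16 = -1568)
h + A = -1568 + 439 = -1129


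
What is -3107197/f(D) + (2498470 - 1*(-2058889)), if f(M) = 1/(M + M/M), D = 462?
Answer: -1434074852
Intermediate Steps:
f(M) = 1/(1 + M) (f(M) = 1/(M + 1) = 1/(1 + M))
-3107197/f(D) + (2498470 - 1*(-2058889)) = -3107197/(1/(1 + 462)) + (2498470 - 1*(-2058889)) = -3107197/(1/463) + (2498470 + 2058889) = -3107197/1/463 + 4557359 = -3107197*463 + 4557359 = -1438632211 + 4557359 = -1434074852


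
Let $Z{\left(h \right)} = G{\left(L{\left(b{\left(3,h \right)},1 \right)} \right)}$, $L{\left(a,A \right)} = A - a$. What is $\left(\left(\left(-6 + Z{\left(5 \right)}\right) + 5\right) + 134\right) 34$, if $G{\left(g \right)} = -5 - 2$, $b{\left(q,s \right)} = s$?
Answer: $4284$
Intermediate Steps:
$G{\left(g \right)} = -7$
$Z{\left(h \right)} = -7$
$\left(\left(\left(-6 + Z{\left(5 \right)}\right) + 5\right) + 134\right) 34 = \left(\left(\left(-6 - 7\right) + 5\right) + 134\right) 34 = \left(\left(-13 + 5\right) + 134\right) 34 = \left(-8 + 134\right) 34 = 126 \cdot 34 = 4284$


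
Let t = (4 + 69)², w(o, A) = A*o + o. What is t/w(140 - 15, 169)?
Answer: 5329/21250 ≈ 0.25078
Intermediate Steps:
w(o, A) = o + A*o
t = 5329 (t = 73² = 5329)
t/w(140 - 15, 169) = 5329/(((140 - 15)*(1 + 169))) = 5329/((125*170)) = 5329/21250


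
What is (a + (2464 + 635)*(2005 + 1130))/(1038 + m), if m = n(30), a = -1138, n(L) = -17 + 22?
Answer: 9714227/1043 ≈ 9313.7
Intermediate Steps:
n(L) = 5
m = 5
(a + (2464 + 635)*(2005 + 1130))/(1038 + m) = (-1138 + (2464 + 635)*(2005 + 1130))/(1038 + 5) = (-1138 + 3099*3135)/1043 = (-1138 + 9715365)*(1/1043) = 9714227*(1/1043) = 9714227/1043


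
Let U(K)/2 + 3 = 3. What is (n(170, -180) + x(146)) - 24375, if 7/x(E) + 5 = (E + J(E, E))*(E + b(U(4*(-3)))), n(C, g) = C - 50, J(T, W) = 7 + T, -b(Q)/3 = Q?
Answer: -1058706488/43649 ≈ -24255.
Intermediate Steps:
U(K) = 0 (U(K) = -6 + 2*3 = -6 + 6 = 0)
b(Q) = -3*Q
n(C, g) = -50 + C
x(E) = 7/(-5 + E*(7 + 2*E)) (x(E) = 7/(-5 + (E + (7 + E))*(E - 3*0)) = 7/(-5 + (7 + 2*E)*(E + 0)) = 7/(-5 + (7 + 2*E)*E) = 7/(-5 + E*(7 + 2*E)))
(n(170, -180) + x(146)) - 24375 = ((-50 + 170) + 7/(-5 + 146² + 146*(7 + 146))) - 24375 = (120 + 7/(-5 + 21316 + 146*153)) - 24375 = (120 + 7/(-5 + 21316 + 22338)) - 24375 = (120 + 7/43649) - 24375 = 5237887/43649 - 24375 = -1058706488/43649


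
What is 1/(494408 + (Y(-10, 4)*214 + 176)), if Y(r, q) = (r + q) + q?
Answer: 1/494156 ≈ 2.0237e-6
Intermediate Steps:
Y(r, q) = r + 2*q (Y(r, q) = (q + r) + q = r + 2*q)
1/(494408 + (Y(-10, 4)*214 + 176)) = 1/(494408 + ((-10 + 2*4)*214 + 176)) = 1/(494408 + ((-10 + 8)*214 + 176)) = 1/(494408 + (-2*214 + 176)) = 1/(494408 + (-428 + 176)) = 1/(494408 - 252) = 1/494156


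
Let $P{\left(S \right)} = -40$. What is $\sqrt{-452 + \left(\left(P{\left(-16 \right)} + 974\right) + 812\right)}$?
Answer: $\sqrt{1294} \approx 35.972$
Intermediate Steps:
$\sqrt{-452 + \left(\left(P{\left(-16 \right)} + 974\right) + 812\right)} = \sqrt{-452 + \left(\left(-40 + 974\right) + 812\right)} = \sqrt{-452 + \left(934 + 812\right)} = \sqrt{-452 + 1746} = \sqrt{1294}$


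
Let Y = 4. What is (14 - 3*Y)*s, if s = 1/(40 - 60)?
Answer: -1/10 ≈ -0.10000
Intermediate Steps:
s = -1/20 (s = 1/(-20) = -1/20 ≈ -0.050000)
(14 - 3*Y)*s = (14 - 3*4)*(-1/20) = (14 - 12)*(-1/20) = 2*(-1/20) = -1/10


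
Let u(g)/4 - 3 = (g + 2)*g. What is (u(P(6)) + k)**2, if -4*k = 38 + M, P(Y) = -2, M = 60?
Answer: 625/4 ≈ 156.25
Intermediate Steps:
k = -49/2 (k = -(38 + 60)/4 = -1/4*98 = -49/2 ≈ -24.500)
u(g) = 12 + 4*g*(2 + g) (u(g) = 12 + 4*((g + 2)*g) = 12 + 4*((2 + g)*g) = 12 + 4*(g*(2 + g)) = 12 + 4*g*(2 + g))
(u(P(6)) + k)**2 = ((12 + 4*(-2)**2 + 8*(-2)) - 49/2)**2 = ((12 + 4*4 - 16) - 49/2)**2 = ((12 + 16 - 16) - 49/2)**2 = (12 - 49/2)**2 = (-25/2)**2 = 625/4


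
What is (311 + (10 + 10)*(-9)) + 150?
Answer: 281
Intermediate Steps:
(311 + (10 + 10)*(-9)) + 150 = (311 + 20*(-9)) + 150 = (311 - 180) + 150 = 131 + 150 = 281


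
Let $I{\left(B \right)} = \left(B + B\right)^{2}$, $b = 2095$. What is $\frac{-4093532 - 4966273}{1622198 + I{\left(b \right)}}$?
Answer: $- \frac{1006645}{2130922} \approx -0.4724$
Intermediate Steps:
$I{\left(B \right)} = 4 B^{2}$ ($I{\left(B \right)} = \left(2 B\right)^{2} = 4 B^{2}$)
$\frac{-4093532 - 4966273}{1622198 + I{\left(b \right)}} = \frac{-4093532 - 4966273}{1622198 + 4 \cdot 2095^{2}} = - \frac{9059805}{1622198 + 4 \cdot 4389025} = - \frac{9059805}{1622198 + 17556100} = - \frac{9059805}{19178298} = \left(-9059805\right) \frac{1}{19178298} = - \frac{1006645}{2130922}$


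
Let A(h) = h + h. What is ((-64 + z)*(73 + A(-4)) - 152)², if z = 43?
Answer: 2301289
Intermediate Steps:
A(h) = 2*h
((-64 + z)*(73 + A(-4)) - 152)² = ((-64 + 43)*(73 + 2*(-4)) - 152)² = (-21*(73 - 8) - 152)² = (-21*65 - 152)² = (-1365 - 152)² = (-1517)² = 2301289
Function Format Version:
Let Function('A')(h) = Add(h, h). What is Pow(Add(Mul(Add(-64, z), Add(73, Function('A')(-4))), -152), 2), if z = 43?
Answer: 2301289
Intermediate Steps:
Function('A')(h) = Mul(2, h)
Pow(Add(Mul(Add(-64, z), Add(73, Function('A')(-4))), -152), 2) = Pow(Add(Mul(Add(-64, 43), Add(73, Mul(2, -4))), -152), 2) = Pow(Add(Mul(-21, Add(73, -8)), -152), 2) = Pow(Add(Mul(-21, 65), -152), 2) = Pow(Add(-1365, -152), 2) = Pow(-1517, 2) = 2301289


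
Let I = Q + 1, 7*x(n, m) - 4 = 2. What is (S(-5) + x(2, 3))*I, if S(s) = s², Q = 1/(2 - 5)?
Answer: 362/21 ≈ 17.238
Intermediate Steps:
x(n, m) = 6/7 (x(n, m) = 4/7 + (⅐)*2 = 4/7 + 2/7 = 6/7)
Q = -⅓ (Q = 1/(-3) = -⅓ ≈ -0.33333)
I = ⅔ (I = -⅓ + 1 = ⅔ ≈ 0.66667)
(S(-5) + x(2, 3))*I = ((-5)² + 6/7)*(⅔) = (25 + 6/7)*(⅔) = (181/7)*(⅔) = 362/21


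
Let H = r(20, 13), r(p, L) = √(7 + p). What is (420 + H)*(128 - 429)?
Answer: -126420 - 903*√3 ≈ -1.2798e+5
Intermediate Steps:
H = 3*√3 (H = √(7 + 20) = √27 = 3*√3 ≈ 5.1962)
(420 + H)*(128 - 429) = (420 + 3*√3)*(128 - 429) = (420 + 3*√3)*(-301) = -126420 - 903*√3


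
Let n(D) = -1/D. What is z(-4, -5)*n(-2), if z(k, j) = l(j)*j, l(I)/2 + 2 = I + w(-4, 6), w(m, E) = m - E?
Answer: 85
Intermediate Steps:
l(I) = -24 + 2*I (l(I) = -4 + 2*(I + (-4 - 1*6)) = -4 + 2*(I + (-4 - 6)) = -4 + 2*(I - 10) = -4 + 2*(-10 + I) = -4 + (-20 + 2*I) = -24 + 2*I)
z(k, j) = j*(-24 + 2*j) (z(k, j) = (-24 + 2*j)*j = j*(-24 + 2*j))
z(-4, -5)*n(-2) = (2*(-5)*(-12 - 5))*(-1/(-2)) = (2*(-5)*(-17))*(-1*(-½)) = 170*(½) = 85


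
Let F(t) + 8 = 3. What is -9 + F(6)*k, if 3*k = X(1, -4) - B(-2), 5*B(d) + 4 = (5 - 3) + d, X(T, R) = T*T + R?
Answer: -16/3 ≈ -5.3333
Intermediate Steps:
F(t) = -5 (F(t) = -8 + 3 = -5)
X(T, R) = R + T² (X(T, R) = T² + R = R + T²)
B(d) = -⅖ + d/5 (B(d) = -⅘ + ((5 - 3) + d)/5 = -⅘ + (2 + d)/5 = -⅘ + (⅖ + d/5) = -⅖ + d/5)
k = -11/15 (k = ((-4 + 1²) - (-⅖ + (⅕)*(-2)))/3 = ((-4 + 1) - (-⅖ - ⅖))/3 = (-3 - 1*(-⅘))/3 = (-3 + ⅘)/3 = (⅓)*(-11/5) = -11/15 ≈ -0.73333)
-9 + F(6)*k = -9 - 5*(-11/15) = -9 + 11/3 = -16/3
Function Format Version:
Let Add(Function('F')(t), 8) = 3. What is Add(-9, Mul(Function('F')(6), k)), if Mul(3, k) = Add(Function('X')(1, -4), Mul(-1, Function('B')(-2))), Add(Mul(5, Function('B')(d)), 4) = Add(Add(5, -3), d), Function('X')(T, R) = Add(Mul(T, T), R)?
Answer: Rational(-16, 3) ≈ -5.3333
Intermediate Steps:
Function('F')(t) = -5 (Function('F')(t) = Add(-8, 3) = -5)
Function('X')(T, R) = Add(R, Pow(T, 2)) (Function('X')(T, R) = Add(Pow(T, 2), R) = Add(R, Pow(T, 2)))
Function('B')(d) = Add(Rational(-2, 5), Mul(Rational(1, 5), d)) (Function('B')(d) = Add(Rational(-4, 5), Mul(Rational(1, 5), Add(Add(5, -3), d))) = Add(Rational(-4, 5), Mul(Rational(1, 5), Add(2, d))) = Add(Rational(-4, 5), Add(Rational(2, 5), Mul(Rational(1, 5), d))) = Add(Rational(-2, 5), Mul(Rational(1, 5), d)))
k = Rational(-11, 15) (k = Mul(Rational(1, 3), Add(Add(-4, Pow(1, 2)), Mul(-1, Add(Rational(-2, 5), Mul(Rational(1, 5), -2))))) = Mul(Rational(1, 3), Add(Add(-4, 1), Mul(-1, Add(Rational(-2, 5), Rational(-2, 5))))) = Mul(Rational(1, 3), Add(-3, Mul(-1, Rational(-4, 5)))) = Mul(Rational(1, 3), Add(-3, Rational(4, 5))) = Mul(Rational(1, 3), Rational(-11, 5)) = Rational(-11, 15) ≈ -0.73333)
Add(-9, Mul(Function('F')(6), k)) = Add(-9, Mul(-5, Rational(-11, 15))) = Add(-9, Rational(11, 3)) = Rational(-16, 3)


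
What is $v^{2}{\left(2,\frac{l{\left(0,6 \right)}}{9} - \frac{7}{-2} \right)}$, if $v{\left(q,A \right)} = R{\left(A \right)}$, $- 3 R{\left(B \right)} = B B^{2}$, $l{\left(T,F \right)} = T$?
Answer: $\frac{117649}{576} \approx 204.25$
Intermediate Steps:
$R{\left(B \right)} = - \frac{B^{3}}{3}$ ($R{\left(B \right)} = - \frac{B B^{2}}{3} = - \frac{B^{3}}{3}$)
$v{\left(q,A \right)} = - \frac{A^{3}}{3}$
$v^{2}{\left(2,\frac{l{\left(0,6 \right)}}{9} - \frac{7}{-2} \right)} = \left(- \frac{\left(\frac{0}{9} - \frac{7}{-2}\right)^{3}}{3}\right)^{2} = \left(- \frac{\left(0 \cdot \frac{1}{9} - - \frac{7}{2}\right)^{3}}{3}\right)^{2} = \left(- \frac{\left(0 + \frac{7}{2}\right)^{3}}{3}\right)^{2} = \left(- \frac{\left(\frac{7}{2}\right)^{3}}{3}\right)^{2} = \left(\left(- \frac{1}{3}\right) \frac{343}{8}\right)^{2} = \left(- \frac{343}{24}\right)^{2} = \frac{117649}{576}$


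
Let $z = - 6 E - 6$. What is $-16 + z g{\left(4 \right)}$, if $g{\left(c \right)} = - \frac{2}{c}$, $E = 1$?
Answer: $-10$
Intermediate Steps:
$z = -12$ ($z = \left(-6\right) 1 - 6 = -6 - 6 = -12$)
$-16 + z g{\left(4 \right)} = -16 - 12 \left(- \frac{2}{4}\right) = -16 - 12 \left(\left(-2\right) \frac{1}{4}\right) = -16 - -6 = -16 + 6 = -10$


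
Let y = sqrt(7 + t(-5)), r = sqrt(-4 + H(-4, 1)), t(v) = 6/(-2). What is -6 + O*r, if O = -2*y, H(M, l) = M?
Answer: -6 - 8*I*sqrt(2) ≈ -6.0 - 11.314*I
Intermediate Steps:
t(v) = -3 (t(v) = 6*(-1/2) = -3)
r = 2*I*sqrt(2) (r = sqrt(-4 - 4) = sqrt(-8) = 2*I*sqrt(2) ≈ 2.8284*I)
y = 2 (y = sqrt(7 - 3) = sqrt(4) = 2)
O = -4 (O = -2*2 = -4)
-6 + O*r = -6 - 8*I*sqrt(2)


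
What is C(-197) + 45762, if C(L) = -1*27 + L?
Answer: 45538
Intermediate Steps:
C(L) = -27 + L
C(-197) + 45762 = (-27 - 197) + 45762 = -224 + 45762 = 45538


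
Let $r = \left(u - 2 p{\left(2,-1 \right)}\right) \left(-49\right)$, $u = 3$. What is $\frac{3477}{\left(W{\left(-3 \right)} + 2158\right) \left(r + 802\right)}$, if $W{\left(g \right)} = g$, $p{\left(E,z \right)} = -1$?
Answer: $\frac{3477}{1200335} \approx 0.0028967$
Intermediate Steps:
$r = -245$ ($r = \left(3 - -2\right) \left(-49\right) = \left(3 + 2\right) \left(-49\right) = 5 \left(-49\right) = -245$)
$\frac{3477}{\left(W{\left(-3 \right)} + 2158\right) \left(r + 802\right)} = \frac{3477}{\left(-3 + 2158\right) \left(-245 + 802\right)} = \frac{3477}{2155 \cdot 557} = \frac{3477}{1200335}$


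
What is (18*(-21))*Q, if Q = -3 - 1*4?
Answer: 2646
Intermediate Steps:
Q = -7 (Q = -3 - 4 = -7)
(18*(-21))*Q = (18*(-21))*(-7) = -378*(-7) = 2646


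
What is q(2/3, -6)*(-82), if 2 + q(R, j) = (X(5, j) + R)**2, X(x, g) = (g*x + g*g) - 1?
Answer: -22222/9 ≈ -2469.1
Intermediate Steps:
X(x, g) = -1 + g**2 + g*x (X(x, g) = (g*x + g**2) - 1 = (g**2 + g*x) - 1 = -1 + g**2 + g*x)
q(R, j) = -2 + (-1 + R + j**2 + 5*j)**2 (q(R, j) = -2 + ((-1 + j**2 + j*5) + R)**2 = -2 + ((-1 + j**2 + 5*j) + R)**2 = -2 + (-1 + R + j**2 + 5*j)**2)
q(2/3, -6)*(-82) = (-2 + (-1 + 2/3 + (-6)**2 + 5*(-6))**2)*(-82) = (-2 + (-1 + 2*(1/3) + 36 - 30)**2)*(-82) = (-2 + (-1 + 2/3 + 36 - 30)**2)*(-82) = (-2 + (17/3)**2)*(-82) = (-2 + 289/9)*(-82) = (271/9)*(-82) = -22222/9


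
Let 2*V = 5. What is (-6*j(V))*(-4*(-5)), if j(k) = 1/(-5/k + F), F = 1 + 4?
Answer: -40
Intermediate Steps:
V = 5/2 (V = (½)*5 = 5/2 ≈ 2.5000)
F = 5
j(k) = 1/(5 - 5/k) (j(k) = 1/(-5/k + 5) = 1/(5 - 5/k))
(-6*j(V))*(-4*(-5)) = (-6*5/(5*2*(-1 + 5/2)))*(-4*(-5)) = -6*5/(5*2*3/2)*20 = -6*5*2/(5*2*3)*20 = -6*⅓*20 = -2*20 = -40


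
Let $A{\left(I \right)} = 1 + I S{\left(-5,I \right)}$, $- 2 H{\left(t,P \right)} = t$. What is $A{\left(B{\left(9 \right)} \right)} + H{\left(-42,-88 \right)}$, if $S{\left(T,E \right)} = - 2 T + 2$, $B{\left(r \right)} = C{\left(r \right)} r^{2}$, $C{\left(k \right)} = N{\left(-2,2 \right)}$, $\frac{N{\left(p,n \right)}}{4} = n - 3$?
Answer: $-3866$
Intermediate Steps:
$N{\left(p,n \right)} = -12 + 4 n$ ($N{\left(p,n \right)} = 4 \left(n - 3\right) = 4 \left(-3 + n\right) = -12 + 4 n$)
$C{\left(k \right)} = -4$ ($C{\left(k \right)} = -12 + 4 \cdot 2 = -12 + 8 = -4$)
$H{\left(t,P \right)} = - \frac{t}{2}$
$B{\left(r \right)} = - 4 r^{2}$
$S{\left(T,E \right)} = 2 - 2 T$
$A{\left(I \right)} = 1 + 12 I$ ($A{\left(I \right)} = 1 + I \left(2 - -10\right) = 1 + I \left(2 + 10\right) = 1 + I 12 = 1 + 12 I$)
$A{\left(B{\left(9 \right)} \right)} + H{\left(-42,-88 \right)} = \left(1 + 12 \left(- 4 \cdot 9^{2}\right)\right) - -21 = \left(1 + 12 \left(\left(-4\right) 81\right)\right) + 21 = \left(1 + 12 \left(-324\right)\right) + 21 = \left(1 - 3888\right) + 21 = -3887 + 21 = -3866$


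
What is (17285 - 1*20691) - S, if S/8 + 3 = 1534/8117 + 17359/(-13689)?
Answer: -374827006550/111113613 ≈ -3373.4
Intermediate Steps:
S = -3625959328/111113613 (S = -24 + 8*(1534/8117 + 17359/(-13689)) = -24 + 8*(1534*(1/8117) + 17359*(-1/13689)) = -24 + 8*(1534/8117 - 17359/13689) = -24 + 8*(-119904077/111113613) = -24 - 959232616/111113613 = -3625959328/111113613 ≈ -32.633)
(17285 - 1*20691) - S = (17285 - 1*20691) - 1*(-3625959328/111113613) = (17285 - 20691) + 3625959328/111113613 = -3406 + 3625959328/111113613 = -374827006550/111113613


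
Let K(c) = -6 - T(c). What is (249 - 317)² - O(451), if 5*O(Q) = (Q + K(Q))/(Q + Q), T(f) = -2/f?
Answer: 9405061543/2034010 ≈ 4623.9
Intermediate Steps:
K(c) = -6 + 2/c (K(c) = -6 - (-2)/c = -6 + 2/c)
O(Q) = (-6 + Q + 2/Q)/(10*Q) (O(Q) = ((Q + (-6 + 2/Q))/(Q + Q))/5 = ((-6 + Q + 2/Q)/((2*Q)))/5 = ((-6 + Q + 2/Q)*(1/(2*Q)))/5 = ((-6 + Q + 2/Q)/(2*Q))/5 = (-6 + Q + 2/Q)/(10*Q))
(249 - 317)² - O(451) = (249 - 317)² - (2 + 451*(-6 + 451))/(10*451²) = (-68)² - (2 + 451*445)/(10*203401) = 4624 - (2 + 200695)/(10*203401) = 4624 - 200697/(10*203401) = 4624 - 1*200697/2034010 = 4624 - 200697/2034010 = 9405061543/2034010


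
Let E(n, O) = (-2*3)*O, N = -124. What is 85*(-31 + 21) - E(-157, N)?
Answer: -1594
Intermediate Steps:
E(n, O) = -6*O
85*(-31 + 21) - E(-157, N) = 85*(-31 + 21) - (-6)*(-124) = 85*(-10) - 1*744 = -850 - 744 = -1594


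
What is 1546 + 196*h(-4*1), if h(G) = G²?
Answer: 4682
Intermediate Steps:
1546 + 196*h(-4*1) = 1546 + 196*(-4*1)² = 1546 + 196*(-4)² = 1546 + 196*16 = 1546 + 3136 = 4682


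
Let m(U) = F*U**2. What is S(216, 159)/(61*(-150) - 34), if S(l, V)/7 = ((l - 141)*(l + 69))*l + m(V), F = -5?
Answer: -4490595/1312 ≈ -3422.7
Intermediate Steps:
m(U) = -5*U**2
S(l, V) = -35*V**2 + 7*l*(-141 + l)*(69 + l) (S(l, V) = 7*(((l - 141)*(l + 69))*l - 5*V**2) = 7*(((-141 + l)*(69 + l))*l - 5*V**2) = 7*(l*(-141 + l)*(69 + l) - 5*V**2) = 7*(-5*V**2 + l*(-141 + l)*(69 + l)) = -35*V**2 + 7*l*(-141 + l)*(69 + l))
S(216, 159)/(61*(-150) - 34) = (-68103*216 - 504*216**2 - 35*159**2 + 7*216**3)/(61*(-150) - 34) = (-14710248 - 504*46656 - 35*25281 + 7*10077696)/(-9150 - 34) = (-14710248 - 23514624 - 884835 + 70543872)/(-9184) = 31434165*(-1/9184) = -4490595/1312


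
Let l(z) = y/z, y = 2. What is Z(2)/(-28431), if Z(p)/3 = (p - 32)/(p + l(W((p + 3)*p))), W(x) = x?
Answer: 50/34749 ≈ 0.0014389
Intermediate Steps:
l(z) = 2/z
Z(p) = 3*(-32 + p)/(p + 2/(p*(3 + p))) (Z(p) = 3*((p - 32)/(p + 2/(((p + 3)*p)))) = 3*((-32 + p)/(p + 2/(((3 + p)*p)))) = 3*((-32 + p)/(p + 2/((p*(3 + p))))) = 3*((-32 + p)/(p + 2*(1/(p*(3 + p))))) = 3*((-32 + p)/(p + 2/(p*(3 + p)))) = 3*(-32 + p)/(p + 2/(p*(3 + p))))
Z(2)/(-28431) = (3*2*(-32 + 2)*(3 + 2)/(2 + 2²*(3 + 2)))/(-28431) = (3*2*(-30)*5/(2 + 4*5))*(-1/28431) = (3*2*(-30)*5/(2 + 20))*(-1/28431) = (3*2*(-30)*5/22)*(-1/28431) = (3*2*(1/22)*(-30)*5)*(-1/28431) = -450/11*(-1/28431) = 50/34749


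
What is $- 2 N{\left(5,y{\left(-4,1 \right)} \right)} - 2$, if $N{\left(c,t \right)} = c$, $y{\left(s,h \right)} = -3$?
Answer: $-12$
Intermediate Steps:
$- 2 N{\left(5,y{\left(-4,1 \right)} \right)} - 2 = \left(-2\right) 5 - 2 = -10 - 2 = -12$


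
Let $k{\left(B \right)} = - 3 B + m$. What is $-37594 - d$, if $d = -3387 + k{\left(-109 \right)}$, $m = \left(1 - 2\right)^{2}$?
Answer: $-34535$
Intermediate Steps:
$m = 1$ ($m = \left(-1\right)^{2} = 1$)
$k{\left(B \right)} = 1 - 3 B$ ($k{\left(B \right)} = - 3 B + 1 = 1 - 3 B$)
$d = -3059$ ($d = -3387 + \left(1 - -327\right) = -3387 + \left(1 + 327\right) = -3387 + 328 = -3059$)
$-37594 - d = -37594 - -3059 = -37594 + 3059 = -34535$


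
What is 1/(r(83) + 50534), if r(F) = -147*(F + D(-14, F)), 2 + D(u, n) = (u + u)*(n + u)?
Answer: 1/322631 ≈ 3.0995e-6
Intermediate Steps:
D(u, n) = -2 + 2*u*(n + u) (D(u, n) = -2 + (u + u)*(n + u) = -2 + (2*u)*(n + u) = -2 + 2*u*(n + u))
r(F) = -57330 + 3969*F (r(F) = -147*(F + (-2 + 2*(-14)² + 2*F*(-14))) = -147*(F + (-2 + 2*196 - 28*F)) = -147*(F + (-2 + 392 - 28*F)) = -147*(F + (390 - 28*F)) = -147*(390 - 27*F) = -57330 + 3969*F)
1/(r(83) + 50534) = 1/((-57330 + 3969*83) + 50534) = 1/((-57330 + 329427) + 50534) = 1/(272097 + 50534) = 1/322631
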